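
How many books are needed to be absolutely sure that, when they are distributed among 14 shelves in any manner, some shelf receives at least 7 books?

With 84 books one could put exactly 6 in each of the 14 shelves, and no shelf would reach 7.
One more book must land in a shelf that already has 6, giving it 7.
So 14 × 6 + 1 = 85 books are required.

85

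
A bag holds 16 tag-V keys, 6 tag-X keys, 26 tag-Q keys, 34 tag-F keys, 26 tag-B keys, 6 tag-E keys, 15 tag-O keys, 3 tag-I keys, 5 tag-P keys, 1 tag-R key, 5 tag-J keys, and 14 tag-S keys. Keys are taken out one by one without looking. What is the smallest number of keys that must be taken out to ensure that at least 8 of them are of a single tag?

69

Put each drawn key into a box by tag. The largest draw with every box below 8 takes min(count, 7) from each tag; tags with fewer than 7 contribute all they have.
Σ min(cᵢ, 7) = 7 + 6 + 7 + 7 + 7 + 6 + 7 + 3 + 5 + 1 + 5 + 7 = 68.
Draw number 68 + 1 = 69 must push one box to 8.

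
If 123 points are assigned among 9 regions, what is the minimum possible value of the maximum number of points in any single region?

By the pigeonhole principle, the 9 regions are the holes and the 123 points are the pigeons.
If every region held at most 13 points, the total would be at most 9 × 13 = 117, which is less than 123.
So some region holds at least ⌈123/9⌉ = 14 points.

14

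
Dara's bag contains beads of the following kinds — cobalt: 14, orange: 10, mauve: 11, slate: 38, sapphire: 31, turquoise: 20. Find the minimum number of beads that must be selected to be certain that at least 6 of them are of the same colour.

31

By pigeonhole, put each drawn bead into a box by colour. The largest draw with every box below 6 takes min(count, 5) from each colour.
Σ min(cᵢ, 5) = 5 + 5 + 5 + 5 + 5 + 5 = 30.
Draw number 30 + 1 = 31 must push one box to 6.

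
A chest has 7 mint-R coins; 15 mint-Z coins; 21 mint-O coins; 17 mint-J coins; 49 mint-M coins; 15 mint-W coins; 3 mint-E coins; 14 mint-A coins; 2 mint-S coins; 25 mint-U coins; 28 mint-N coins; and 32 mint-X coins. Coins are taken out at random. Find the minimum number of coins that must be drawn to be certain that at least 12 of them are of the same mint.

112

By the pigeonhole principle, put each drawn coin into a box by mint. The largest draw with every box below 12 takes min(count, 11) from each mint; mints with fewer than 11 contribute all they have.
Σ min(cᵢ, 11) = 7 + 11 + 11 + 11 + 11 + 11 + 3 + 11 + 2 + 11 + 11 + 11 = 111.
Draw number 111 + 1 = 112 must push one box to 12.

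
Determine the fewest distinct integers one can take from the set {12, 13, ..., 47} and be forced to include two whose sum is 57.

Group the elements by complementary pair {x, 57−x}: {12,45}, {13,44}, {14,43}, …, giving 17 two-element pairs and 2 integers whose partner 57−x falls outside [12,47].
Treating each of those 19 groups as a pigeonhole, one can pick one integer per group — 19 integers — with no two summing to 57.
The 20th integer lands in an occupied pair, forcing a sum of 57.

20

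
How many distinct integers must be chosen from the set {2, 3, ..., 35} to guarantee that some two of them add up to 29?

Two chosen integers sum to 29 exactly when both halves of some pair {x, 29−x} with 2 ≤ x ≤ 29−x ≤ 27 are chosen — 13 such pairs.
The remaining 8 elements (those with no distinct partner in range) can never complete a 29-sum, so the worst case takes all of them and one from each pair: 8 + 13 = 21.
By the pigeonhole principle, the 22nd integer has to be the second member of some pair, so 21 + 1 = 22.

22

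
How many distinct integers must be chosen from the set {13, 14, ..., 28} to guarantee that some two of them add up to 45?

Two chosen integers sum to 45 exactly when both halves of some pair {x, 45−x} with 17 ≤ x ≤ 45−x ≤ 28 are chosen — 6 such pairs.
The remaining 4 elements (those with no distinct partner in range) can never complete a 45-sum, so the worst case takes all of them and one from each pair: 4 + 6 = 10.
Pigeonhole: the 11th integer has to be the second member of some pair, so 10 + 1 = 11.

11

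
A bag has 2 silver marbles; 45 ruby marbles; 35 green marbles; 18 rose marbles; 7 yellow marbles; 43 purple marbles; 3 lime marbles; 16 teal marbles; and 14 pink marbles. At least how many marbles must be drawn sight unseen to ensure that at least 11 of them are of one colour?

An adversary could hand out at most 10 marbles per colour (silver, yellow, lime run out sooner): 2 + 10 + 10 + 10 + 7 + 10 + 3 + 10 + 10 = 72 marbles and still no colour has 11.
One more marble lands in a colour already at 10, so 73 draws are enough and 72 are not.

73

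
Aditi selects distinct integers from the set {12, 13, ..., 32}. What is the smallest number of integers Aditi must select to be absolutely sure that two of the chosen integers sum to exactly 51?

Group the elements by complementary pair {x, 51−x}: {19,32}, {20,31}, {21,30}, …, giving 7 two-element pairs and 7 integers whose partner 51−x falls outside [12,32].
Treating each of those 14 groups as a pigeonhole, one can pick one integer per group — 14 integers — with no two summing to 51.
The 15th integer lands in an occupied pair, forcing a sum of 51.

15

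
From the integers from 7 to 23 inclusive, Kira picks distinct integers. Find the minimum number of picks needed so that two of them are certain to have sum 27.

A set avoiding the sum 27 can contain at most one of each pair {x, 27−x}, plus the 3 elements whose complement lies outside the range.
The integers 14, …, 23 (10 of them) are such a set: any two sum to at least 14+15 = 29 > 27.
Any 11th integer completes one of the 7 pairs, so 11 choices force a sum of 27.

11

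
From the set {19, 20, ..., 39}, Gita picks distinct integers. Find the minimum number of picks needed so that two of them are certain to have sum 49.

16

A set avoiding the sum 49 can contain at most one of each pair {x, 49−x}, plus the 9 elements whose complement lies outside the range.
The integers 25, …, 39 (15 of them) are such a set: any two sum to at least 25+26 = 51 > 49.
By pigeonhole, any 16th integer completes one of the 6 pairs, so 16 choices force a sum of 49.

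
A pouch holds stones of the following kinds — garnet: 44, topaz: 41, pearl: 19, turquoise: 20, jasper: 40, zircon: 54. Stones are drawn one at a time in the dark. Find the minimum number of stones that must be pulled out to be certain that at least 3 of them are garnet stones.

In the worst case for collecting garnet stones, every non-garnet stone comes out first.
There are 41 + 19 + 20 + 40 + 54 = 174 non-garnet stones altogether.
After those, each further stone must be garnet, so 174 + 3 = 177 draws guarantee 3 garnet stones.

177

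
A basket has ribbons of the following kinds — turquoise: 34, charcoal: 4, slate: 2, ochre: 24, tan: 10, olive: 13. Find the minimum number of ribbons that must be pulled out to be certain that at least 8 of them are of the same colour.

35

By the pigeonhole principle, put each drawn ribbon into a box by colour. The largest draw with every box below 8 takes min(count, 7) from each colour; colours with fewer than 7 contribute all they have.
Σ min(cᵢ, 7) = 7 + 4 + 2 + 7 + 7 + 7 = 34.
Draw number 34 + 1 = 35 must push one box to 8.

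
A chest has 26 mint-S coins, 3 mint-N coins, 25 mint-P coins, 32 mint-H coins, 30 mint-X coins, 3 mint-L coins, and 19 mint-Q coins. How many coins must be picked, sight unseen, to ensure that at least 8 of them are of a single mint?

42

An adversary could hand out at most 7 coins per mint (mint-N, mint-L run out sooner): 7 + 3 + 7 + 7 + 7 + 3 + 7 = 41 coins and still no mint has 8.
Pigeonhole: one more coin lands in a mint already at 7, so 42 draws are enough and 41 are not.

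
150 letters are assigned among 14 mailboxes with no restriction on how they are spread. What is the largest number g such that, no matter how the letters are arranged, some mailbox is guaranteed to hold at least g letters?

The 14 mailboxes are the holes and the 150 letters are the pigeons.
If every mailbox held at most 10 letters, the total would be at most 14 × 10 = 140, which is less than 150.
So some mailbox holds at least ⌈150/14⌉ = 11 letters.

11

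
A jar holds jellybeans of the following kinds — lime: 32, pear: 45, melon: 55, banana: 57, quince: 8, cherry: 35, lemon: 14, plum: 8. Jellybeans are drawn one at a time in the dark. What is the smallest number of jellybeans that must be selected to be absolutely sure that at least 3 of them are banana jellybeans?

200

In the worst case for collecting banana jellybeans, every non-banana jellybean comes out first.
There are 32 + 45 + 55 + 8 + 35 + 14 + 8 = 197 non-banana jellybeans altogether.
After those, each further jellybean must be banana, so 197 + 3 = 200 draws guarantee 3 banana jellybeans.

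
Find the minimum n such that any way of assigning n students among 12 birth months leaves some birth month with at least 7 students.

73

With 72 students one could put exactly 6 in each of the 12 birth months, and no birth month would reach 7.
One more student must land in a birth month that already has 6, giving it 7.
So 12 × 6 + 1 = 73 students are required.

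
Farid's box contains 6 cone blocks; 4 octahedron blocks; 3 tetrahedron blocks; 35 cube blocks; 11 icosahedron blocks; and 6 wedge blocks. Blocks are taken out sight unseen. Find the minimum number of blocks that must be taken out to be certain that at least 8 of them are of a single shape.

34

The 6 shapes are the holes; the blocks drawn are the pigeons.
To avoid 8 of any one shape, the worst case takes at most 7 of each shape, or every block of a shape that has fewer than 7.
That gives 6 + 4 + 3 + 7 + 7 + 6 = 33 blocks with no shape reaching 8.
The next block forces some shape to 8, so 33 + 1 = 34.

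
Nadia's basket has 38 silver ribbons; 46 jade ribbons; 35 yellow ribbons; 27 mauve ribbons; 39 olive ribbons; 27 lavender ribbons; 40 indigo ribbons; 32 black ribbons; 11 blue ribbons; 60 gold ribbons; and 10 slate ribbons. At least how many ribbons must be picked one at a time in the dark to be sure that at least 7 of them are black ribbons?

340

In the worst case for collecting black ribbons, every non-black ribbon comes out first.
There are 38 + 46 + 35 + 27 + 39 + 27 + 40 + 11 + 60 + 10 = 333 non-black ribbons altogether.
After those, each further ribbon must be black, so 333 + 7 = 340 draws guarantee 7 black ribbons.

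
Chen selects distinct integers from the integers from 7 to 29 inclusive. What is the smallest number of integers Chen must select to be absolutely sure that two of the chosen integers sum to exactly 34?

Group the elements by complementary pair {x, 34−x}: {7,27}, {8,26}, {9,25}, …, giving 10 two-element pairs, the single value 17 (it cannot pair with itself since the integers are distinct), and 2 integers whose partner 34−x falls outside [7,29].
Pigeonhole: treating each of those 13 groups as a pigeonhole, one can pick one integer per group — 13 integers — with no two summing to 34.
The 14th integer lands in an occupied pair, forcing a sum of 34.

14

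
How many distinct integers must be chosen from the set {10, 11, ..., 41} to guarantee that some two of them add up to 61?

Group the elements by complementary pair {x, 61−x}: {20,41}, {21,40}, {22,39}, …, giving 11 two-element pairs and 10 integers whose partner 61−x falls outside [10,41].
Treating each of those 21 groups as a pigeonhole, one can pick one integer per group — 21 integers — with no two summing to 61.
The 22nd integer lands in an occupied pair, forcing a sum of 61.

22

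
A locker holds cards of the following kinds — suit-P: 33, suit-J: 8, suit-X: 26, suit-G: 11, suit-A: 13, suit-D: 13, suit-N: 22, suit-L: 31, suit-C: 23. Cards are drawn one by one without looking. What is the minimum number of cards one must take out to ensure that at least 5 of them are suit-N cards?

In the worst case for collecting suit-N cards, every non-suit-N card comes out first.
There are 33 + 8 + 26 + 11 + 13 + 13 + 31 + 23 = 158 non-suit-N cards altogether.
After those, each further card must be suit-N, so 158 + 5 = 163 draws guarantee 5 suit-N cards.

163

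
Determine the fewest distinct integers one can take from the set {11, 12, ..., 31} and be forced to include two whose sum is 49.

15

Group the elements by complementary pair {x, 49−x}: {18,31}, {19,30}, {20,29}, …, giving 7 two-element pairs and 7 integers whose partner 49−x falls outside [11,31].
Treating each of those 14 groups as a pigeonhole, one can pick one integer per group — 14 integers — with no two summing to 49.
The 15th integer lands in an occupied pair, forcing a sum of 49.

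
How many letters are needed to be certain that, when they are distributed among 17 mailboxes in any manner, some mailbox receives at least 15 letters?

239

With 238 letters one could put exactly 14 in each of the 17 mailboxes, and no mailbox would reach 15.
By pigeonhole, one more letter must land in a mailbox that already has 14, giving it 15.
So 17 × 14 + 1 = 239 letters are required.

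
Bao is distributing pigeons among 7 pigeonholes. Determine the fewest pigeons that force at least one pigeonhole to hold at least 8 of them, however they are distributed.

50

With 49 pigeons one could put exactly 7 in each of the 7 pigeonholes, and no pigeonhole would reach 8.
By the pigeonhole principle, one more pigeon must land in a pigeonhole that already has 7, giving it 8.
So 7 × 7 + 1 = 50 pigeons are required.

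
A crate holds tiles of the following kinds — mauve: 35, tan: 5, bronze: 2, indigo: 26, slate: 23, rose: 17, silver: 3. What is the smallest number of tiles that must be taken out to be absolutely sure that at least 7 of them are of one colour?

35

An adversary could hand out at most 6 tiles per colour (tan, bronze, silver run out sooner): 6 + 5 + 2 + 6 + 6 + 6 + 3 = 34 tiles and still no colour has 7.
By pigeonhole, one more tile lands in a colour already at 6, so 35 draws are enough and 34 are not.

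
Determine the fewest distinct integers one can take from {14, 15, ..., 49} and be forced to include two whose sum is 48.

A set avoiding the sum 48 can contain at most one of each pair {x, 48−x}, plus the 16 elements whose complement lies outside the range or equal to its own complement.
The integers 24, …, 49 (26 of them) are such a set: any two sum to at least 24+25 = 49 > 48.
By the pigeonhole principle, any 27th integer completes one of the 10 pairs, so 27 choices force a sum of 48.

27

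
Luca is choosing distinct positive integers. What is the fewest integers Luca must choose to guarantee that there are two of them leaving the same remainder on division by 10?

11

The 10 residue classes mod 10 are the pigeonholes.
With 10 integers one could put 1 in each residue class and have no class reach 2.
The 11th integer pushes some class to 2, so 10·1 + 1 = 11.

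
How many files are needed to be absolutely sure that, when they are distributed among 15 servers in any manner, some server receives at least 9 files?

With 120 files one could put exactly 8 in each of the 15 servers, and no server would reach 9.
One more file must land in a server that already has 8, giving it 9.
So 15 × 8 + 1 = 121 files are required.

121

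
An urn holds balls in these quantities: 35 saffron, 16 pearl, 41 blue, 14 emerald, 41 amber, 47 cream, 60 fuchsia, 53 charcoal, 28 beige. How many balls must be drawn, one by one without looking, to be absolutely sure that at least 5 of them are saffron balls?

305

In the worst case for collecting saffron balls, every non-saffron ball comes out first.
There are 16 + 41 + 14 + 41 + 47 + 60 + 53 + 28 = 300 non-saffron balls altogether.
After those, each further ball must be saffron, so 300 + 5 = 305 draws guarantee 5 saffron balls.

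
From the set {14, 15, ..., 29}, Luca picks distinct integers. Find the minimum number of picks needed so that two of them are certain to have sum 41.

10

Group the elements by complementary pair {x, 41−x}: {14,27}, {15,26}, {16,25}, …, giving 7 two-element pairs and 2 integers whose partner 41−x falls outside [14,29].
By the pigeonhole principle, treating each of those 9 groups as a pigeonhole, one can pick one integer per group — 9 integers — with no two summing to 41.
The 10th integer lands in an occupied pair, forcing a sum of 41.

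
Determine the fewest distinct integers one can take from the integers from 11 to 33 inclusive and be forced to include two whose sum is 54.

Two chosen integers sum to 54 exactly when both halves of some pair {x, 54−x} with 21 ≤ x ≤ 54−x ≤ 33 are chosen — 6 such pairs.
The remaining 11 elements (those with no distinct partner in range) can never complete a 54-sum, so the worst case takes all of them and one from each pair: 11 + 6 = 17.
Pigeonhole: the 18th integer has to be the second member of some pair, so 17 + 1 = 18.

18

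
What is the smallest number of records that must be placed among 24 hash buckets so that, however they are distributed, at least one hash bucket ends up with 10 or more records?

217

With 216 records one could put exactly 9 in each of the 24 hash buckets, and no hash bucket would reach 10.
One more record must land in a hash bucket that already has 9, giving it 10.
So 24 × 9 + 1 = 217 records are required.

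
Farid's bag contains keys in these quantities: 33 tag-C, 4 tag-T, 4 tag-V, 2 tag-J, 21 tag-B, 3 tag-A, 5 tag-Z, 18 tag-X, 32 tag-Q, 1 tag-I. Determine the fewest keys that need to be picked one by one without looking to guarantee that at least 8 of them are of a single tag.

Pigeonhole: put each drawn key into a box by tag. The largest draw with every box below 8 takes min(count, 7) from each tag; tags with fewer than 7 contribute all they have.
Σ min(cᵢ, 7) = 7 + 4 + 4 + 2 + 7 + 3 + 5 + 7 + 7 + 1 = 47.
Draw number 47 + 1 = 48 must push one box to 8.

48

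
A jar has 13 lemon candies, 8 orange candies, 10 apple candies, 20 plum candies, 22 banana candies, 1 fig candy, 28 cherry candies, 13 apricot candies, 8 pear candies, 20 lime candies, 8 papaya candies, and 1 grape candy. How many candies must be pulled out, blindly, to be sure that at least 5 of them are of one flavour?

By pigeonhole, put each drawn candy into a box by flavour. The largest draw with every box below 5 takes min(count, 4) from each flavour; flavours with fewer than 4 contribute all they have.
Σ min(cᵢ, 4) = 4 + 4 + 4 + 4 + 4 + 1 + 4 + 4 + 4 + 4 + 4 + 1 = 42.
Draw number 42 + 1 = 43 must push one box to 5.

43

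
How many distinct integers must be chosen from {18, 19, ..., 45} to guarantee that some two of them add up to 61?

16

A set avoiding the sum 61 can contain at most one of each pair {x, 61−x}, plus the 2 elements whose complement lies outside the range.
The integers 31, …, 45 (15 of them) are such a set: any two sum to at least 31+32 = 63 > 61.
By the pigeonhole principle, any 16th integer completes one of the 13 pairs, so 16 choices force a sum of 61.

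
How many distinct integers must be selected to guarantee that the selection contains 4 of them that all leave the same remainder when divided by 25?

By pigeonhole, the 25 residue classes mod 25 are the pigeonholes.
With 75 integers one could put 3 in each residue class and have no class reach 4.
The 76th integer pushes some class to 4, so 25·3 + 1 = 76.

76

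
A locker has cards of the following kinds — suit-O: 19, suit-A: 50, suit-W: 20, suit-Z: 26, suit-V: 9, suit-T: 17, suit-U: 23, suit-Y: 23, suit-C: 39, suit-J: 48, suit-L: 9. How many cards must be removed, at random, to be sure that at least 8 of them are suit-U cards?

In the worst case for collecting suit-U cards, every non-suit-U card comes out first.
There are 19 + 50 + 20 + 26 + 9 + 17 + 23 + 39 + 48 + 9 = 260 non-suit-U cards altogether.
After those, each further card must be suit-U, so 260 + 8 = 268 draws guarantee 8 suit-U cards.

268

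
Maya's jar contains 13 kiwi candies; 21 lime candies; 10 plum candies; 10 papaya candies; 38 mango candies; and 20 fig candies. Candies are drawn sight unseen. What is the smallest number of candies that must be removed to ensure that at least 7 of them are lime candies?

In the worst case for collecting lime candies, every non-lime candy comes out first.
There are 13 + 10 + 10 + 38 + 20 = 91 non-lime candies altogether.
After those, each further candy must be lime, so 91 + 7 = 98 draws guarantee 7 lime candies.

98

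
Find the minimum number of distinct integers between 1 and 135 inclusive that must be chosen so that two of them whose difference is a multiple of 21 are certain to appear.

22

Integers whose pairwise differences are multiples of 21 are exactly those sharing a remainder mod 21. The 21 residue classes mod 21 are the pigeonholes.
With 21 integers one could put 1 in each residue class and have no class reach 2.
The 22nd integer pushes some class to 2, so 21·1 + 1 = 22.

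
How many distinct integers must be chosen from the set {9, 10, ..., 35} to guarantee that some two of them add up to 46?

16

A set avoiding the sum 46 can contain at most one of each pair {x, 46−x}, plus the 3 elements whose complement lies outside the range or equal to its own complement.
The integers 9, …, 23 (15 of them) are such a set: any two sum to at least 9+10 = 19 and at most 22+23 = 45 < 46.
By the pigeonhole principle, any 16th integer completes one of the 12 pairs, so 16 choices force a sum of 46.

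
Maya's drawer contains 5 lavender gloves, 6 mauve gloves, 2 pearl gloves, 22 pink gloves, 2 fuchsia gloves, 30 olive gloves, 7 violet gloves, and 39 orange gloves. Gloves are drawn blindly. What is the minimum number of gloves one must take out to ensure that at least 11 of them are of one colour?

53

The 8 colours are the holes; the gloves drawn are the pigeons.
To avoid 11 of any one colour, the worst case takes at most 10 of each colour, or every glove of a colour that has fewer than 10.
That gives 5 + 6 + 2 + 10 + 2 + 10 + 7 + 10 = 52 gloves with no colour reaching 11.
The next glove forces some colour to 11, so 52 + 1 = 53.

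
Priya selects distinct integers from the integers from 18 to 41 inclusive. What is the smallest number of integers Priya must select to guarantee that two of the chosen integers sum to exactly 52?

17

Two chosen integers sum to 52 exactly when both halves of some pair {x, 52−x} with 18 ≤ x ≤ 52−x ≤ 34 are chosen — 8 such pairs.
The remaining 8 elements (those with no distinct partner in range) can never complete a 52-sum, so the worst case takes all of them and one from each pair: 8 + 8 = 16.
By pigeonhole, the 17th integer has to be the second member of some pair, so 16 + 1 = 17.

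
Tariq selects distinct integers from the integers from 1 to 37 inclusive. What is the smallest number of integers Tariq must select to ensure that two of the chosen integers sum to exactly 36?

21

A set avoiding the sum 36 can contain at most one of each pair {x, 36−x}, plus the 3 elements whose complement lies outside the range or equal to its own complement.
The integers 18, …, 37 (20 of them) are such a set: any two sum to at least 18+19 = 37 > 36.
Any 21st integer completes one of the 17 pairs, so 21 choices force a sum of 36.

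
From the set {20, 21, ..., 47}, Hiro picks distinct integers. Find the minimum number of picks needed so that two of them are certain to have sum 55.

21

A set avoiding the sum 55 can contain at most one of each pair {x, 55−x}, plus the 12 elements whose complement lies outside the range.
The integers 28, …, 47 (20 of them) are such a set: any two sum to at least 28+29 = 57 > 55.
Any 21st integer completes one of the 8 pairs, so 21 choices force a sum of 55.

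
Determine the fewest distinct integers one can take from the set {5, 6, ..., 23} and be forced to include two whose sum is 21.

14

Group the elements by complementary pair {x, 21−x}: {5,16}, {6,15}, {7,14}, …, giving 6 two-element pairs and 7 integers whose partner 21−x falls outside [5,23].
By pigeonhole, treating each of those 13 groups as a pigeonhole, one can pick one integer per group — 13 integers — with no two summing to 21.
The 14th integer lands in an occupied pair, forcing a sum of 21.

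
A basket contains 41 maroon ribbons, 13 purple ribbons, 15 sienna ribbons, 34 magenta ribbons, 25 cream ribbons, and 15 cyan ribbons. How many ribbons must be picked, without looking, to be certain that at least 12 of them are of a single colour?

Put each drawn ribbon into a box by colour. The largest draw with every box below 12 takes min(count, 11) from each colour.
Σ min(cᵢ, 11) = 11 + 11 + 11 + 11 + 11 + 11 = 66.
Draw number 66 + 1 = 67 must push one box to 12.

67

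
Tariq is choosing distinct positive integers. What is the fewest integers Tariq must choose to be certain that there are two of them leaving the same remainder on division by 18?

By pigeonhole, the 18 residue classes mod 18 are the pigeonholes.
With 18 integers one could put 1 in each residue class and have no class reach 2.
The 19th integer pushes some class to 2, so 18·1 + 1 = 19.

19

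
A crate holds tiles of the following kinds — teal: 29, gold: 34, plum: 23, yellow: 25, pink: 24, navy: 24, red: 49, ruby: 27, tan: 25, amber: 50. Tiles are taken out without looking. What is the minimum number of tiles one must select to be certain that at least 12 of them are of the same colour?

By the pigeonhole principle, the 10 colours are the holes; the tiles drawn are the pigeons.
To avoid 12 of any one colour, the worst case takes at most 11 of each colour.
That gives 11 + 11 + 11 + 11 + 11 + 11 + 11 + 11 + 11 + 11 = 110 tiles with no colour reaching 12.
The next tile forces some colour to 12, so 110 + 1 = 111.

111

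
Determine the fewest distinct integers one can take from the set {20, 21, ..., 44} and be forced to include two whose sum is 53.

A set avoiding the sum 53 can contain at most one of each pair {x, 53−x}, plus the 11 elements whose complement lies outside the range.
The integers 27, …, 44 (18 of them) are such a set: any two sum to at least 27+28 = 55 > 53.
By pigeonhole, any 19th integer completes one of the 7 pairs, so 19 choices force a sum of 53.

19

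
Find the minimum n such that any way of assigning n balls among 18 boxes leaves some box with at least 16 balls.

With 270 balls one could put exactly 15 in each of the 18 boxes, and no box would reach 16.
By pigeonhole, one more ball must land in a box that already has 15, giving it 16.
So 18 × 15 + 1 = 271 balls are required.

271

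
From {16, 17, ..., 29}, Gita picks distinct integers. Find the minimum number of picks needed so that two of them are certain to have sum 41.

10

Two chosen integers sum to 41 exactly when both halves of some pair {x, 41−x} with 16 ≤ x ≤ 41−x ≤ 25 are chosen — 5 such pairs.
The remaining 4 elements (those with no distinct partner in range) can never complete a 41-sum, so the worst case takes all of them and one from each pair: 4 + 5 = 9.
Pigeonhole: the 10th integer has to be the second member of some pair, so 9 + 1 = 10.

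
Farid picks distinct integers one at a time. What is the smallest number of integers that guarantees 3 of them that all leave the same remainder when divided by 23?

47

Pigeonhole: the 23 residue classes mod 23 are the pigeonholes.
With 46 integers one could put 2 in each residue class and have no class reach 3.
The 47th integer pushes some class to 3, so 23·2 + 1 = 47.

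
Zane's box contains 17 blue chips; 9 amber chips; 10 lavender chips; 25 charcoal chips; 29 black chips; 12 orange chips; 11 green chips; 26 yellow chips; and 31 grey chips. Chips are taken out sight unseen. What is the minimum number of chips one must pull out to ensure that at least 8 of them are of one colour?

64

By the pigeonhole principle, the 9 colours are the holes; the chips drawn are the pigeons.
To avoid 8 of any one colour, the worst case takes at most 7 of each colour.
That gives 7 + 7 + 7 + 7 + 7 + 7 + 7 + 7 + 7 = 63 chips with no colour reaching 8.
The next chip forces some colour to 8, so 63 + 1 = 64.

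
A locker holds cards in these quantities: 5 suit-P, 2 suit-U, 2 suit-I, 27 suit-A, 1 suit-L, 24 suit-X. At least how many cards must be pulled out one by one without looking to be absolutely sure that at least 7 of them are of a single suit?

The 6 suits are the holes; the cards drawn are the pigeons.
To avoid 7 of any one suit, the worst case takes at most 6 of each suit, or every card of a suit that has fewer than 6.
That gives 5 + 2 + 2 + 6 + 1 + 6 = 22 cards with no suit reaching 7.
The next card forces some suit to 7, so 22 + 1 = 23.

23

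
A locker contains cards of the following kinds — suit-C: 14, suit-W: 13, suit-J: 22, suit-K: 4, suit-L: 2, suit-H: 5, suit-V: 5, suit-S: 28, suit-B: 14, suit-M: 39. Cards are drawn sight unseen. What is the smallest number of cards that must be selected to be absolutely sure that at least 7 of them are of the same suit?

53

By the pigeonhole principle, the 10 suits are the holes; the cards drawn are the pigeons.
To avoid 7 of any one suit, the worst case takes at most 6 of each suit, or every card of a suit that has fewer than 6.
That gives 6 + 6 + 6 + 4 + 2 + 5 + 5 + 6 + 6 + 6 = 52 cards with no suit reaching 7.
The next card forces some suit to 7, so 52 + 1 = 53.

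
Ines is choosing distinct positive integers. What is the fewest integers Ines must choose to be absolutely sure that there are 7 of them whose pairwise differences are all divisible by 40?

241

Integers whose pairwise differences are multiples of 40 are exactly those sharing a remainder mod 40. By the pigeonhole principle, the 40 residue classes mod 40 are the pigeonholes.
With 240 integers one could put 6 in each residue class and have no class reach 7.
The 241st integer pushes some class to 7, so 40·6 + 1 = 241.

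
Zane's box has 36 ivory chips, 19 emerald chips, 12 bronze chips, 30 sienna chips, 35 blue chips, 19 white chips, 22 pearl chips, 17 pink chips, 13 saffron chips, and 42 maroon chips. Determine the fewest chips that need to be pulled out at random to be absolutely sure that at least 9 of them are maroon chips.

212

In the worst case for collecting maroon chips, every non-maroon chip comes out first.
There are 36 + 19 + 12 + 30 + 35 + 19 + 22 + 17 + 13 = 203 non-maroon chips altogether.
After those, each further chip must be maroon, so 203 + 9 = 212 draws guarantee 9 maroon chips.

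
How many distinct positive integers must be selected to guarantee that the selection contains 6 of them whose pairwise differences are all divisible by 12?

Integers whose pairwise differences are multiples of 12 are exactly those sharing a remainder mod 12. Pigeonhole: the 12 residue classes mod 12 are the pigeonholes.
With 60 integers one could put 5 in each residue class and have no class reach 6.
The 61st integer pushes some class to 6, so 12·5 + 1 = 61.

61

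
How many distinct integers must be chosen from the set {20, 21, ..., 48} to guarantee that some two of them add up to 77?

20

A set avoiding the sum 77 can contain at most one of each pair {x, 77−x}, plus the 9 elements whose complement lies outside the range.
The integers 20, …, 38 (19 of them) are such a set: any two sum to at least 20+21 = 41 and at most 37+38 = 75 < 77.
Any 20th integer completes one of the 10 pairs, so 20 choices force a sum of 77.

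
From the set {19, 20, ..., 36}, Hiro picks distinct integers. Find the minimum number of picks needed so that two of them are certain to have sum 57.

11

A set avoiding the sum 57 can contain at most one of each pair {x, 57−x}, plus the 2 elements whose complement lies outside the range.
The integers 19, …, 28 (10 of them) are such a set: any two sum to at least 19+20 = 39 and at most 27+28 = 55 < 57.
By the pigeonhole principle, any 11th integer completes one of the 8 pairs, so 11 choices force a sum of 57.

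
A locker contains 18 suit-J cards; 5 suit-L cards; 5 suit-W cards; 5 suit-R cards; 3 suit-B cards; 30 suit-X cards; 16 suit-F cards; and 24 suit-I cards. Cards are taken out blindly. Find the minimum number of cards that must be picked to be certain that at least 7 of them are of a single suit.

43

An adversary could hand out at most 6 cards per suit (4 suits run out sooner): 6 + 5 + 5 + 5 + 3 + 6 + 6 + 6 = 42 cards and still no suit has 7.
One more card lands in a suit already at 6, so 43 draws are enough and 42 are not.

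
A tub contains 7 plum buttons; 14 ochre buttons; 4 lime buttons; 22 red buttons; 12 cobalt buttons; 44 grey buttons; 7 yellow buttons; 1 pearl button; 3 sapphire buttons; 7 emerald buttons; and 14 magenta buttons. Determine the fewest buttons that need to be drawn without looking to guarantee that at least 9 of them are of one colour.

An adversary could hand out at most 8 buttons per colour (6 colours run out sooner): 7 + 8 + 4 + 8 + 8 + 8 + 7 + 1 + 3 + 7 + 8 = 69 buttons and still no colour has 9.
By pigeonhole, one more button lands in a colour already at 8, so 70 draws are enough and 69 are not.

70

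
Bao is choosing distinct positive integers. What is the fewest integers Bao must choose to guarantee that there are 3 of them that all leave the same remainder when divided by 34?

Pigeonhole: the 34 residue classes mod 34 are the pigeonholes.
With 68 integers one could put 2 in each residue class and have no class reach 3.
The 69th integer pushes some class to 3, so 34·2 + 1 = 69.

69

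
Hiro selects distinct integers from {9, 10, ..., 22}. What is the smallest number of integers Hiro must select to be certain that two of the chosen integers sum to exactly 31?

8

A set avoiding the sum 31 can contain at most one of each pair {x, 31−x}.
The integers 16, …, 22 (7 of them) are such a set: any two sum to at least 16+17 = 33 > 31.
Any 8th integer completes one of the 7 pairs, so 8 choices force a sum of 31.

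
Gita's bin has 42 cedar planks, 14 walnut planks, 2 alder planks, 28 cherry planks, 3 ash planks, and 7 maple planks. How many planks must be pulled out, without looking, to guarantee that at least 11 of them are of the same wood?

An adversary could hand out at most 10 planks per wood (alder, ash, maple run out sooner): 10 + 10 + 2 + 10 + 3 + 7 = 42 planks and still no wood has 11.
One more plank lands in a wood already at 10, so 43 draws are enough and 42 are not.

43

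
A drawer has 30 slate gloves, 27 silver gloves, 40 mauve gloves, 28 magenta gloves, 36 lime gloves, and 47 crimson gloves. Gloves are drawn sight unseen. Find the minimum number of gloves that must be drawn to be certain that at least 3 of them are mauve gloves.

171

In the worst case for collecting mauve gloves, every non-mauve glove comes out first.
There are 30 + 27 + 28 + 36 + 47 = 168 non-mauve gloves altogether.
After those, each further glove must be mauve, so 168 + 3 = 171 draws guarantee 3 mauve gloves.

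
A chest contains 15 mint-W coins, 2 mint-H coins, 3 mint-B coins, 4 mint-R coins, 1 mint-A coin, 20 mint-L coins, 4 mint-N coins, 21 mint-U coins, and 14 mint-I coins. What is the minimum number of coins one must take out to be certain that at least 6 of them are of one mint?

35

An adversary could hand out at most 5 coins per mint (5 mints run out sooner): 5 + 2 + 3 + 4 + 1 + 5 + 4 + 5 + 5 = 34 coins and still no mint has 6.
One more coin lands in a mint already at 5, so 35 draws are enough and 34 are not.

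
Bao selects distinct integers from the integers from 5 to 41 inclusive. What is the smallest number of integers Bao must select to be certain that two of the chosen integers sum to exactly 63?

Group the elements by complementary pair {x, 63−x}: {22,41}, {23,40}, {24,39}, …, giving 10 two-element pairs and 17 integers whose partner 63−x falls outside [5,41].
By pigeonhole, treating each of those 27 groups as a pigeonhole, one can pick one integer per group — 27 integers — with no two summing to 63.
The 28th integer lands in an occupied pair, forcing a sum of 63.

28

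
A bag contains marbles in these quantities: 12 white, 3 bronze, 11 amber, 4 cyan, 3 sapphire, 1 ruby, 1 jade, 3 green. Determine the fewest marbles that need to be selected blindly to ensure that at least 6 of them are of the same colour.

26

The 8 colours are the holes; the marbles drawn are the pigeons.
To avoid 6 of any one colour, the worst case takes at most 5 of each colour, or every marble of a colour that has fewer than 5.
That gives 5 + 3 + 5 + 4 + 3 + 1 + 1 + 3 = 25 marbles with no colour reaching 6.
The next marble forces some colour to 6, so 25 + 1 = 26.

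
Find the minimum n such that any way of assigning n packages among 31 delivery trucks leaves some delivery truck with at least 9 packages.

249

With 248 packages one could put exactly 8 in each of the 31 delivery trucks, and no delivery truck would reach 9.
By the pigeonhole principle, one more package must land in a delivery truck that already has 8, giving it 9.
So 31 × 8 + 1 = 249 packages are required.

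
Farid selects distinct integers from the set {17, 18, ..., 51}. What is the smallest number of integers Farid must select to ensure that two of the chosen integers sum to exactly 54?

26

Group the elements by complementary pair {x, 54−x}: {17,37}, {18,36}, {19,35}, …, giving 10 two-element pairs, the single value 27 (it cannot pair with itself since the integers are distinct), and 14 integers whose partner 54−x falls outside [17,51].
Pigeonhole: treating each of those 25 groups as a pigeonhole, one can pick one integer per group — 25 integers — with no two summing to 54.
The 26th integer lands in an occupied pair, forcing a sum of 54.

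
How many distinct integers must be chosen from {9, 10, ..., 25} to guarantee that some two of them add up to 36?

Group the elements by complementary pair {x, 36−x}: {11,25}, {12,24}, {13,23}, …, giving 7 two-element pairs, the single value 18 (it cannot pair with itself since the integers are distinct), and 2 integers whose partner 36−x falls outside [9,25].
By the pigeonhole principle, treating each of those 10 groups as a pigeonhole, one can pick one integer per group — 10 integers — with no two summing to 36.
The 11th integer lands in an occupied pair, forcing a sum of 36.

11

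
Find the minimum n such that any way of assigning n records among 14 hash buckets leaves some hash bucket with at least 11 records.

141

With 140 records one could put exactly 10 in each of the 14 hash buckets, and no hash bucket would reach 11.
By pigeonhole, one more record must land in a hash bucket that already has 10, giving it 11.
So 14 × 10 + 1 = 141 records are required.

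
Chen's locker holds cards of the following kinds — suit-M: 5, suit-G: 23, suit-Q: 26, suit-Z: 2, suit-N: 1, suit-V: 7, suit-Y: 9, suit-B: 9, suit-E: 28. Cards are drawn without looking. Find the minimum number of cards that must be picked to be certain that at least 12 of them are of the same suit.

67

An adversary could hand out at most 11 cards per suit (6 suits run out sooner): 5 + 11 + 11 + 2 + 1 + 7 + 9 + 9 + 11 = 66 cards and still no suit has 12.
One more card lands in a suit already at 11, so 67 draws are enough and 66 are not.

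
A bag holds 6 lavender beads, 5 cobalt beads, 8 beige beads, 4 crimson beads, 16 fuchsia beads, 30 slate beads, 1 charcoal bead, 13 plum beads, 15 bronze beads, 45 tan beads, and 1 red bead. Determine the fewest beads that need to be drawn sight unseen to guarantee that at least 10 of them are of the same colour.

71

By pigeonhole, put each drawn bead into a box by colour. The largest draw with every box below 10 takes min(count, 9) from each colour; colours with fewer than 9 contribute all they have.
Σ min(cᵢ, 9) = 6 + 5 + 8 + 4 + 9 + 9 + 1 + 9 + 9 + 9 + 1 = 70.
Draw number 70 + 1 = 71 must push one box to 10.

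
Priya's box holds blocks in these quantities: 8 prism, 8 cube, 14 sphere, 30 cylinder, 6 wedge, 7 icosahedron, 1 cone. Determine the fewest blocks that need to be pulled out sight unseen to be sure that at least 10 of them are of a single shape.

49

Pigeonhole: put each drawn block into a box by shape. The largest draw with every box below 10 takes min(count, 9) from each shape; shapes with fewer than 9 contribute all they have.
Σ min(cᵢ, 9) = 8 + 8 + 9 + 9 + 6 + 7 + 1 = 48.
Draw number 48 + 1 = 49 must push one box to 10.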